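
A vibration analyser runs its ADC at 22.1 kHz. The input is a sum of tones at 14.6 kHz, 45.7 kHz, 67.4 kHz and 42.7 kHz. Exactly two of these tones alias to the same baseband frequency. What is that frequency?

fs/2 = 11.05 kHz.
14.6 kHz > fs/2 = 11.05 kHz, folds to fs − 14.6 kHz = 7.5 kHz.
45.7 kHz mod fs = 1.5 kHz.
1.5 kHz ≤ fs/2 = 11.05 kHz, appears at 1.5 kHz.
67.4 kHz mod fs = 1.1 kHz.
1.1 kHz ≤ fs/2 = 11.05 kHz, appears at 1.1 kHz.
42.7 kHz mod fs = 20.6 kHz.
20.6 kHz > fs/2 = 11.05 kHz, folds to fs − 20.6 kHz = 1.5 kHz.
42.7 kHz and 45.7 kHz both map to 1.5 kHz.

1.5 kHz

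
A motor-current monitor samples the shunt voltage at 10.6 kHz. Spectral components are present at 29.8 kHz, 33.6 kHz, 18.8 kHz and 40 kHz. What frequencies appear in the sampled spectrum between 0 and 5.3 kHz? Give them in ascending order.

fs/2 = 5.3 kHz.
29.8 kHz mod fs = 8.6 kHz.
8.6 kHz > fs/2 = 5.3 kHz, folds to fs − 8.6 kHz = 2 kHz.
33.6 kHz mod fs = 1.8 kHz.
1.8 kHz ≤ fs/2 = 5.3 kHz, appears at 1.8 kHz.
18.8 kHz mod fs = 8.2 kHz.
8.2 kHz > fs/2 = 5.3 kHz, folds to fs − 8.2 kHz = 2.4 kHz.
40 kHz mod fs = 8.2 kHz.
8.2 kHz > fs/2 = 5.3 kHz, folds to fs − 8.2 kHz = 2.4 kHz.
Distinct values: {1.8 kHz, 2 kHz, 2.4 kHz}.

1.8 kHz, 2 kHz, 2.4 kHz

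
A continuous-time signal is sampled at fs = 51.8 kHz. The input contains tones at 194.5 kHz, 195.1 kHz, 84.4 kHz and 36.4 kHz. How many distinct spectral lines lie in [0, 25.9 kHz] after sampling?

fs/2 = 25.9 kHz.
194.5 kHz mod fs = 39.1 kHz.
39.1 kHz > fs/2 = 25.9 kHz, folds to fs − 39.1 kHz = 12.7 kHz.
195.1 kHz mod fs = 39.7 kHz.
39.7 kHz > fs/2 = 25.9 kHz, folds to fs − 39.7 kHz = 12.1 kHz.
84.4 kHz mod fs = 32.6 kHz.
32.6 kHz > fs/2 = 25.9 kHz, folds to fs − 32.6 kHz = 19.2 kHz.
36.4 kHz > fs/2 = 25.9 kHz, folds to fs − 36.4 kHz = 15.4 kHz.
Distinct values: {12.1 kHz, 12.7 kHz, 15.4 kHz, 19.2 kHz} → 4.

4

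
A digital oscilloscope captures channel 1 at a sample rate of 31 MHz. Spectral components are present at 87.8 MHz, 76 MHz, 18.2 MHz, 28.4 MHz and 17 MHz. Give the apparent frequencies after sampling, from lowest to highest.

2.6 MHz, 5.2 MHz, 12.8 MHz, 14 MHz

fs/2 = 15.5 MHz.
87.8 MHz mod fs = 25.8 MHz.
25.8 MHz > fs/2 = 15.5 MHz, folds to fs − 25.8 MHz = 5.2 MHz.
76 MHz mod fs = 14 MHz.
14 MHz ≤ fs/2 = 15.5 MHz, appears at 14 MHz.
18.2 MHz > fs/2 = 15.5 MHz, folds to fs − 18.2 MHz = 12.8 MHz.
28.4 MHz > fs/2 = 15.5 MHz, folds to fs − 28.4 MHz = 2.6 MHz.
17 MHz > fs/2 = 15.5 MHz, folds to fs − 17 MHz = 14 MHz.
Distinct values: {2.6 MHz, 5.2 MHz, 12.8 MHz, 14 MHz}.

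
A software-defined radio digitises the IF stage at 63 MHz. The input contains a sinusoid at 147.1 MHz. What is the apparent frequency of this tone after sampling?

21.1 MHz

147.1 MHz mod fs = 21.1 MHz.
21.1 MHz ≤ fs/2 = 31.5 MHz, appears at 21.1 MHz.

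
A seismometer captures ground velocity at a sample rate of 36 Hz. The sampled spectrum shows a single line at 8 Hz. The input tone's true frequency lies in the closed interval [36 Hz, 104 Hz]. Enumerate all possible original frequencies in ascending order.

44 Hz, 64 Hz, 80 Hz, 100 Hz

Frequencies that alias to 8 Hz are k·fs ± 8 Hz for integer k ≥ 0.
k=0: 8 Hz.
k=1: 28 Hz, 44 Hz.
k=2: 64 Hz, 80 Hz.
k=3: 100 Hz, 116 Hz.
k=4: 136 Hz, 152 Hz.
Within [36 Hz, 104 Hz]: 44 Hz, 64 Hz, 80 Hz, 100 Hz.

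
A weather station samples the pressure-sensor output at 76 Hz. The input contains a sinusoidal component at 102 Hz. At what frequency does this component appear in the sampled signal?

102 Hz mod fs = 26 Hz.
26 Hz ≤ fs/2 = 38 Hz, appears at 26 Hz.

26 Hz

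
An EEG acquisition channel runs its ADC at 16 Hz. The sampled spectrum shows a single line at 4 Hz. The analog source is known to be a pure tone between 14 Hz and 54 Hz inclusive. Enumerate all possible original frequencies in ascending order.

20 Hz, 28 Hz, 36 Hz, 44 Hz, 52 Hz

Frequencies that alias to 4 Hz are k·fs ± 4 Hz for integer k ≥ 0.
k=0: 4 Hz.
k=1: 12 Hz, 20 Hz.
k=2: 28 Hz, 36 Hz.
k=3: 44 Hz, 52 Hz.
k=4: 60 Hz, 68 Hz.
Within [14 Hz, 54 Hz]: 20 Hz, 28 Hz, 36 Hz, 44 Hz, 52 Hz.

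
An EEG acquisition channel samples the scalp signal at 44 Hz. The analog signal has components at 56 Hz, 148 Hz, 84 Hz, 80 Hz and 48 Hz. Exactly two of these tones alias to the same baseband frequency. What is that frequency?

fs/2 = 22 Hz.
56 Hz mod fs = 12 Hz.
12 Hz ≤ fs/2 = 22 Hz, appears at 12 Hz.
148 Hz mod fs = 16 Hz.
16 Hz ≤ fs/2 = 22 Hz, appears at 16 Hz.
84 Hz mod fs = 40 Hz.
40 Hz > fs/2 = 22 Hz, folds to fs − 40 Hz = 4 Hz.
80 Hz mod fs = 36 Hz.
36 Hz > fs/2 = 22 Hz, folds to fs − 36 Hz = 8 Hz.
48 Hz mod fs = 4 Hz.
4 Hz ≤ fs/2 = 22 Hz, appears at 4 Hz.
48 Hz and 84 Hz both map to 4 Hz.

4 Hz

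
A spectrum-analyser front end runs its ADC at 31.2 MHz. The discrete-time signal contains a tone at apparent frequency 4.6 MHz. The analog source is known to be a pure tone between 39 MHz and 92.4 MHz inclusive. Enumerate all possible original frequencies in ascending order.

Frequencies that alias to 4.6 MHz are k·fs ± 4.6 MHz for integer k ≥ 0.
k=0: 4.6 MHz.
k=1: 26.6 MHz, 35.8 MHz.
k=2: 57.8 MHz, 67 MHz.
k=3: 89 MHz, 98.2 MHz.
k=4: 120.2 MHz, 129.4 MHz.
Within [39 MHz, 92.4 MHz]: 57.8 MHz, 67 MHz, 89 MHz.

57.8 MHz, 67 MHz, 89 MHz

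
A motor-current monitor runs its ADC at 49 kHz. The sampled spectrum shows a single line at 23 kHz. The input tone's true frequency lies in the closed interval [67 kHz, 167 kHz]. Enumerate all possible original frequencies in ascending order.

Frequencies that alias to 23 kHz are k·fs ± 23 kHz for integer k ≥ 0.
k=0: 23 kHz.
k=1: 26 kHz, 72 kHz.
k=2: 75 kHz, 121 kHz.
k=3: 124 kHz, 170 kHz.
k=4: 173 kHz, 219 kHz.
Within [67 kHz, 167 kHz]: 72 kHz, 75 kHz, 121 kHz, 124 kHz.

72 kHz, 75 kHz, 121 kHz, 124 kHz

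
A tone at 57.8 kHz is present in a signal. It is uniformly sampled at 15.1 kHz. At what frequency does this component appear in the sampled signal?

2.6 kHz

57.8 kHz mod fs = 12.5 kHz.
12.5 kHz > fs/2 = 7.55 kHz, folds to fs − 12.5 kHz = 2.6 kHz.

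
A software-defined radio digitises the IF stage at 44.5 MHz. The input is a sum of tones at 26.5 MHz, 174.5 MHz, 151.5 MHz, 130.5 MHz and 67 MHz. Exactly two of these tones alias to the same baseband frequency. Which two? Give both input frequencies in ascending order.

26.5 MHz, 151.5 MHz

fs/2 = 22.25 MHz.
26.5 MHz > fs/2 = 22.25 MHz, folds to fs − 26.5 MHz = 18 MHz.
174.5 MHz mod fs = 41 MHz.
41 MHz > fs/2 = 22.25 MHz, folds to fs − 41 MHz = 3.5 MHz.
151.5 MHz mod fs = 18 MHz.
18 MHz ≤ fs/2 = 22.25 MHz, appears at 18 MHz.
130.5 MHz mod fs = 41.5 MHz.
41.5 MHz > fs/2 = 22.25 MHz, folds to fs − 41.5 MHz = 3 MHz.
67 MHz mod fs = 22.5 MHz.
22.5 MHz > fs/2 = 22.25 MHz, folds to fs − 22.5 MHz = 22 MHz.
26.5 MHz and 151.5 MHz both map to 18 MHz.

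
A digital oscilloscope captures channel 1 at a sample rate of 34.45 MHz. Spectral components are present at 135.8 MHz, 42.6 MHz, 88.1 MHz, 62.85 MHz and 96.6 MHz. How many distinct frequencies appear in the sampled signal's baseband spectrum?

fs/2 = 17.225 MHz.
135.8 MHz mod fs = 32.45 MHz.
32.45 MHz > fs/2 = 17.225 MHz, folds to fs − 32.45 MHz = 2 MHz.
42.6 MHz mod fs = 8.15 MHz.
8.15 MHz ≤ fs/2 = 17.225 MHz, appears at 8.15 MHz.
88.1 MHz mod fs = 19.2 MHz.
19.2 MHz > fs/2 = 17.225 MHz, folds to fs − 19.2 MHz = 15.25 MHz.
62.85 MHz mod fs = 28.4 MHz.
28.4 MHz > fs/2 = 17.225 MHz, folds to fs − 28.4 MHz = 6.05 MHz.
96.6 MHz mod fs = 27.7 MHz.
27.7 MHz > fs/2 = 17.225 MHz, folds to fs − 27.7 MHz = 6.75 MHz.
Distinct values: {2 MHz, 6.05 MHz, 6.75 MHz, 8.15 MHz, 15.25 MHz} → 5.

5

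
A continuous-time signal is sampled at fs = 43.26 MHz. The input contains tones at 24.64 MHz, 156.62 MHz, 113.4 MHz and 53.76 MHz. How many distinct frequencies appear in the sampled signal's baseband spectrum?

4

fs/2 = 21.63 MHz.
24.64 MHz > fs/2 = 21.63 MHz, folds to fs − 24.64 MHz = 18.62 MHz.
156.62 MHz mod fs = 26.84 MHz.
26.84 MHz > fs/2 = 21.63 MHz, folds to fs − 26.84 MHz = 16.42 MHz.
113.4 MHz mod fs = 26.88 MHz.
26.88 MHz > fs/2 = 21.63 MHz, folds to fs − 26.88 MHz = 16.38 MHz.
53.76 MHz mod fs = 10.5 MHz.
10.5 MHz ≤ fs/2 = 21.63 MHz, appears at 10.5 MHz.
Distinct values: {10.5 MHz, 16.38 MHz, 16.42 MHz, 18.62 MHz} → 4.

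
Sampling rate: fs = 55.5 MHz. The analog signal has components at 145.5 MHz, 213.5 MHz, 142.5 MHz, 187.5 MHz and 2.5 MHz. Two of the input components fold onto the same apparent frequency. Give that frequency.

21 MHz

fs/2 = 27.75 MHz.
145.5 MHz mod fs = 34.5 MHz.
34.5 MHz > fs/2 = 27.75 MHz, folds to fs − 34.5 MHz = 21 MHz.
213.5 MHz mod fs = 47 MHz.
47 MHz > fs/2 = 27.75 MHz, folds to fs − 47 MHz = 8.5 MHz.
142.5 MHz mod fs = 31.5 MHz.
31.5 MHz > fs/2 = 27.75 MHz, folds to fs − 31.5 MHz = 24 MHz.
187.5 MHz mod fs = 21 MHz.
21 MHz ≤ fs/2 = 27.75 MHz, appears at 21 MHz.
2.5 MHz ≤ fs/2 = 27.75 MHz, passes unchanged.
145.5 MHz and 187.5 MHz both map to 21 MHz.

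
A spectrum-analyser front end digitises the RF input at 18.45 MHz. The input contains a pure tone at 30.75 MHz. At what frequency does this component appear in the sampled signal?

6.15 MHz

30.75 MHz mod fs = 12.3 MHz.
12.3 MHz > fs/2 = 9.225 MHz, folds to fs − 12.3 MHz = 6.15 MHz.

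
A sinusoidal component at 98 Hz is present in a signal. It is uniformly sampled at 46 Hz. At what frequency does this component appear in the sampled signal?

98 Hz mod fs = 6 Hz.
6 Hz ≤ fs/2 = 23 Hz, appears at 6 Hz.

6 Hz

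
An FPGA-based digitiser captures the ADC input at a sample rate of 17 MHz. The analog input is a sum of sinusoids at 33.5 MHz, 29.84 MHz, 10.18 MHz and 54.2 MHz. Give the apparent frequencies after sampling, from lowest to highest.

0.5 MHz, 3.2 MHz, 4.16 MHz, 6.82 MHz

fs/2 = 8.5 MHz.
33.5 MHz mod fs = 16.5 MHz.
16.5 MHz > fs/2 = 8.5 MHz, folds to fs − 16.5 MHz = 0.5 MHz.
29.84 MHz mod fs = 12.84 MHz.
12.84 MHz > fs/2 = 8.5 MHz, folds to fs − 12.84 MHz = 4.16 MHz.
10.18 MHz > fs/2 = 8.5 MHz, folds to fs − 10.18 MHz = 6.82 MHz.
54.2 MHz mod fs = 3.2 MHz.
3.2 MHz ≤ fs/2 = 8.5 MHz, appears at 3.2 MHz.
Distinct values: {0.5 MHz, 3.2 MHz, 4.16 MHz, 6.82 MHz}.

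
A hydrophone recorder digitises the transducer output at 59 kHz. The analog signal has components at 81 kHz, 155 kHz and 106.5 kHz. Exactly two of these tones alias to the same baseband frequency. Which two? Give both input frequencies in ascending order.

81 kHz, 155 kHz

fs/2 = 29.5 kHz.
81 kHz mod fs = 22 kHz.
22 kHz ≤ fs/2 = 29.5 kHz, appears at 22 kHz.
155 kHz mod fs = 37 kHz.
37 kHz > fs/2 = 29.5 kHz, folds to fs − 37 kHz = 22 kHz.
106.5 kHz mod fs = 47.5 kHz.
47.5 kHz > fs/2 = 29.5 kHz, folds to fs − 47.5 kHz = 11.5 kHz.
81 kHz and 155 kHz both map to 22 kHz.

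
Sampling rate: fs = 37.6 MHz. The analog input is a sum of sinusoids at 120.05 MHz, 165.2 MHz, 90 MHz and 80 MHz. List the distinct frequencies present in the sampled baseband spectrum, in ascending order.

fs/2 = 18.8 MHz.
120.05 MHz mod fs = 7.25 MHz.
7.25 MHz ≤ fs/2 = 18.8 MHz, appears at 7.25 MHz.
165.2 MHz mod fs = 14.8 MHz.
14.8 MHz ≤ fs/2 = 18.8 MHz, appears at 14.8 MHz.
90 MHz mod fs = 14.8 MHz.
14.8 MHz ≤ fs/2 = 18.8 MHz, appears at 14.8 MHz.
80 MHz mod fs = 4.8 MHz.
4.8 MHz ≤ fs/2 = 18.8 MHz, appears at 4.8 MHz.
Distinct values: {4.8 MHz, 7.25 MHz, 14.8 MHz}.

4.8 MHz, 7.25 MHz, 14.8 MHz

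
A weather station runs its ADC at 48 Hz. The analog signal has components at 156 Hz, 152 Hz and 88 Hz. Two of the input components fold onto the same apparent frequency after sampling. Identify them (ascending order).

fs/2 = 24 Hz.
156 Hz mod fs = 12 Hz.
12 Hz ≤ fs/2 = 24 Hz, appears at 12 Hz.
152 Hz mod fs = 8 Hz.
8 Hz ≤ fs/2 = 24 Hz, appears at 8 Hz.
88 Hz mod fs = 40 Hz.
40 Hz > fs/2 = 24 Hz, folds to fs − 40 Hz = 8 Hz.
88 Hz and 152 Hz both map to 8 Hz.

88 Hz, 152 Hz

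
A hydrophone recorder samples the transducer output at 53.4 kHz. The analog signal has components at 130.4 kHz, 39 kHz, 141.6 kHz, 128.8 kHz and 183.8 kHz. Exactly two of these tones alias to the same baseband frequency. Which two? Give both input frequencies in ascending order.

130.4 kHz, 183.8 kHz

fs/2 = 26.7 kHz.
130.4 kHz mod fs = 23.6 kHz.
23.6 kHz ≤ fs/2 = 26.7 kHz, appears at 23.6 kHz.
39 kHz > fs/2 = 26.7 kHz, folds to fs − 39 kHz = 14.4 kHz.
141.6 kHz mod fs = 34.8 kHz.
34.8 kHz > fs/2 = 26.7 kHz, folds to fs − 34.8 kHz = 18.6 kHz.
128.8 kHz mod fs = 22 kHz.
22 kHz ≤ fs/2 = 26.7 kHz, appears at 22 kHz.
183.8 kHz mod fs = 23.6 kHz.
23.6 kHz ≤ fs/2 = 26.7 kHz, appears at 23.6 kHz.
130.4 kHz and 183.8 kHz both map to 23.6 kHz.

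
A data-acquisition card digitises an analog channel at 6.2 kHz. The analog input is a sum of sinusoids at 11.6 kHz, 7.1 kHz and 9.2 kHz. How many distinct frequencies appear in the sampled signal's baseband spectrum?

3

fs/2 = 3.1 kHz.
11.6 kHz mod fs = 5.4 kHz.
5.4 kHz > fs/2 = 3.1 kHz, folds to fs − 5.4 kHz = 0.8 kHz.
7.1 kHz mod fs = 0.9 kHz.
0.9 kHz ≤ fs/2 = 3.1 kHz, appears at 0.9 kHz.
9.2 kHz mod fs = 3 kHz.
3 kHz ≤ fs/2 = 3.1 kHz, appears at 3 kHz.
Distinct values: {0.8 kHz, 0.9 kHz, 3 kHz} → 3.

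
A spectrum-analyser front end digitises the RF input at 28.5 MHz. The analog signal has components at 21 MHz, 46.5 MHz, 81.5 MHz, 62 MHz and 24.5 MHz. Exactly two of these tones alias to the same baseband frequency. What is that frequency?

fs/2 = 14.25 MHz.
21 MHz > fs/2 = 14.25 MHz, folds to fs − 21 MHz = 7.5 MHz.
46.5 MHz mod fs = 18 MHz.
18 MHz > fs/2 = 14.25 MHz, folds to fs − 18 MHz = 10.5 MHz.
81.5 MHz mod fs = 24.5 MHz.
24.5 MHz > fs/2 = 14.25 MHz, folds to fs − 24.5 MHz = 4 MHz.
62 MHz mod fs = 5 MHz.
5 MHz ≤ fs/2 = 14.25 MHz, appears at 5 MHz.
24.5 MHz > fs/2 = 14.25 MHz, folds to fs − 24.5 MHz = 4 MHz.
24.5 MHz and 81.5 MHz both map to 4 MHz.

4 MHz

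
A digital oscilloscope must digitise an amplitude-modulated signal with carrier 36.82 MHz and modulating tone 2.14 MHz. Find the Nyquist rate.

AM sidebands sit at fc ± fm = 34.68 MHz and 38.96 MHz.
Highest-frequency component: 38.96 MHz.
Nyquist rate = 2 × 38.96 MHz = 77.92 MHz.

77.92 MHz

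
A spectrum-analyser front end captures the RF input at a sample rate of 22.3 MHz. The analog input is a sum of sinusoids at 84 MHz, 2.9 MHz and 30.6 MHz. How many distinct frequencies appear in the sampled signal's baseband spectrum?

fs/2 = 11.15 MHz.
84 MHz mod fs = 17.1 MHz.
17.1 MHz > fs/2 = 11.15 MHz, folds to fs − 17.1 MHz = 5.2 MHz.
2.9 MHz ≤ fs/2 = 11.15 MHz, passes unchanged.
30.6 MHz mod fs = 8.3 MHz.
8.3 MHz ≤ fs/2 = 11.15 MHz, appears at 8.3 MHz.
Distinct values: {2.9 MHz, 5.2 MHz, 8.3 MHz} → 3.

3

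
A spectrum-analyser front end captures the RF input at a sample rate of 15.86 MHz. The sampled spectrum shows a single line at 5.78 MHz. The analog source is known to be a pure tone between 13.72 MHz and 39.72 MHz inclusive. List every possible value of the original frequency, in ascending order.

Frequencies that alias to 5.78 MHz are k·fs ± 5.78 MHz for integer k ≥ 0.
k=0: 5.78 MHz.
k=1: 10.08 MHz, 21.64 MHz.
k=2: 25.94 MHz, 37.5 MHz.
k=3: 41.8 MHz, 53.36 MHz.
Within [13.72 MHz, 39.72 MHz]: 21.64 MHz, 25.94 MHz, 37.5 MHz.

21.64 MHz, 25.94 MHz, 37.5 MHz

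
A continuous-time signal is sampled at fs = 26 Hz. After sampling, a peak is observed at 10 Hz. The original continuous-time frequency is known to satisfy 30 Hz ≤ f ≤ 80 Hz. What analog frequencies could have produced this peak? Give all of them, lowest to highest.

36 Hz, 42 Hz, 62 Hz, 68 Hz

Frequencies that alias to 10 Hz are k·fs ± 10 Hz for integer k ≥ 0.
k=0: 10 Hz.
k=1: 16 Hz, 36 Hz.
k=2: 42 Hz, 62 Hz.
k=3: 68 Hz, 88 Hz.
k=4: 94 Hz, 114 Hz.
Within [30 Hz, 80 Hz]: 36 Hz, 42 Hz, 62 Hz, 68 Hz.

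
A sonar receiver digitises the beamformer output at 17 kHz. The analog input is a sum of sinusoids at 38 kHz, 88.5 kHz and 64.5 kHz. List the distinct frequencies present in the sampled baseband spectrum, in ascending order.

fs/2 = 8.5 kHz.
38 kHz mod fs = 4 kHz.
4 kHz ≤ fs/2 = 8.5 kHz, appears at 4 kHz.
88.5 kHz mod fs = 3.5 kHz.
3.5 kHz ≤ fs/2 = 8.5 kHz, appears at 3.5 kHz.
64.5 kHz mod fs = 13.5 kHz.
13.5 kHz > fs/2 = 8.5 kHz, folds to fs − 13.5 kHz = 3.5 kHz.
Distinct values: {3.5 kHz, 4 kHz}.

3.5 kHz, 4 kHz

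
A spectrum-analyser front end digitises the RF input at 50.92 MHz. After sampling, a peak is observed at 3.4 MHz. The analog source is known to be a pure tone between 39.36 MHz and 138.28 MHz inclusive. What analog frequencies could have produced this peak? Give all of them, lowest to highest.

47.52 MHz, 54.32 MHz, 98.44 MHz, 105.24 MHz

Frequencies that alias to 3.4 MHz are k·fs ± 3.4 MHz for integer k ≥ 0.
k=0: 3.4 MHz.
k=1: 47.52 MHz, 54.32 MHz.
k=2: 98.44 MHz, 105.24 MHz.
k=3: 149.36 MHz, 156.16 MHz.
Within [39.36 MHz, 138.28 MHz]: 47.52 MHz, 54.32 MHz, 98.44 MHz, 105.24 MHz.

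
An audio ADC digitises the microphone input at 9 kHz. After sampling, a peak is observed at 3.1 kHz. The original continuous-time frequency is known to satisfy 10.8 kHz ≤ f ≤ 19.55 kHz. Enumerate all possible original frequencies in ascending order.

12.1 kHz, 14.9 kHz

Frequencies that alias to 3.1 kHz are k·fs ± 3.1 kHz for integer k ≥ 0.
k=0: 3.1 kHz.
k=1: 5.9 kHz, 12.1 kHz.
k=2: 14.9 kHz, 21.1 kHz.
k=3: 23.9 kHz, 30.1 kHz.
Within [10.8 kHz, 19.55 kHz]: 12.1 kHz, 14.9 kHz.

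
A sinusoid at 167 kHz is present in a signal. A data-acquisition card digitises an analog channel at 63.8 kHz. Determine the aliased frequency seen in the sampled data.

167 kHz mod fs = 39.4 kHz.
39.4 kHz > fs/2 = 31.9 kHz, folds to fs − 39.4 kHz = 24.4 kHz.

24.4 kHz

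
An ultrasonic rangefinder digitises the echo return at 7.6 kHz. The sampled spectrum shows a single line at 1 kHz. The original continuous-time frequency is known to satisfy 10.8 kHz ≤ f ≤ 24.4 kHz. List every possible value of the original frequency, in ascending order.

14.2 kHz, 16.2 kHz, 21.8 kHz, 23.8 kHz

Frequencies that alias to 1 kHz are k·fs ± 1 kHz for integer k ≥ 0.
k=0: 1 kHz.
k=1: 6.6 kHz, 8.6 kHz.
k=2: 14.2 kHz, 16.2 kHz.
k=3: 21.8 kHz, 23.8 kHz.
k=4: 29.4 kHz, 31.4 kHz.
Within [10.8 kHz, 24.4 kHz]: 14.2 kHz, 16.2 kHz, 21.8 kHz, 23.8 kHz.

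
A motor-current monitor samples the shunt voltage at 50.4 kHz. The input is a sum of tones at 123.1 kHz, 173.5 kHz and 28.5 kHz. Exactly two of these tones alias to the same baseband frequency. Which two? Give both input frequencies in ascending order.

123.1 kHz, 173.5 kHz

fs/2 = 25.2 kHz.
123.1 kHz mod fs = 22.3 kHz.
22.3 kHz ≤ fs/2 = 25.2 kHz, appears at 22.3 kHz.
173.5 kHz mod fs = 22.3 kHz.
22.3 kHz ≤ fs/2 = 25.2 kHz, appears at 22.3 kHz.
28.5 kHz > fs/2 = 25.2 kHz, folds to fs − 28.5 kHz = 21.9 kHz.
123.1 kHz and 173.5 kHz both map to 22.3 kHz.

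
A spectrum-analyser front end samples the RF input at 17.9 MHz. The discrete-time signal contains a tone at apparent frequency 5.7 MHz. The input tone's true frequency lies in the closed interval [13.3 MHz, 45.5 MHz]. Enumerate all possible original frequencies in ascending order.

Frequencies that alias to 5.7 MHz are k·fs ± 5.7 MHz for integer k ≥ 0.
k=0: 5.7 MHz.
k=1: 12.2 MHz, 23.6 MHz.
k=2: 30.1 MHz, 41.5 MHz.
k=3: 48 MHz, 59.4 MHz.
Within [13.3 MHz, 45.5 MHz]: 23.6 MHz, 30.1 MHz, 41.5 MHz.

23.6 MHz, 30.1 MHz, 41.5 MHz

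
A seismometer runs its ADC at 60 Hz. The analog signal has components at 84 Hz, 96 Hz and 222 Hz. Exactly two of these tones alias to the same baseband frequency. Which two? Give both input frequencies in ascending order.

84 Hz, 96 Hz

fs/2 = 30 Hz.
84 Hz mod fs = 24 Hz.
24 Hz ≤ fs/2 = 30 Hz, appears at 24 Hz.
96 Hz mod fs = 36 Hz.
36 Hz > fs/2 = 30 Hz, folds to fs − 36 Hz = 24 Hz.
222 Hz mod fs = 42 Hz.
42 Hz > fs/2 = 30 Hz, folds to fs − 42 Hz = 18 Hz.
84 Hz and 96 Hz both map to 24 Hz.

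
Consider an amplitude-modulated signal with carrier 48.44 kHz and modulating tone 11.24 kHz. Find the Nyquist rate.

119.36 kHz

AM sidebands sit at fc ± fm = 37.2 kHz and 59.68 kHz.
Highest-frequency component: 59.68 kHz.
Nyquist rate = 2 × 59.68 kHz = 119.36 kHz.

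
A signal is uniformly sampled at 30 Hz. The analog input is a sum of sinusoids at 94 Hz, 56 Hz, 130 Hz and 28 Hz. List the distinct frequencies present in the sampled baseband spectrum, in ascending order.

fs/2 = 15 Hz.
94 Hz mod fs = 4 Hz.
4 Hz ≤ fs/2 = 15 Hz, appears at 4 Hz.
56 Hz mod fs = 26 Hz.
26 Hz > fs/2 = 15 Hz, folds to fs − 26 Hz = 4 Hz.
130 Hz mod fs = 10 Hz.
10 Hz ≤ fs/2 = 15 Hz, appears at 10 Hz.
28 Hz > fs/2 = 15 Hz, folds to fs − 28 Hz = 2 Hz.
Distinct values: {2 Hz, 4 Hz, 10 Hz}.

2 Hz, 4 Hz, 10 Hz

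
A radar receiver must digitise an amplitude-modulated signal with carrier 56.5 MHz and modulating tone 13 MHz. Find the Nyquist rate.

AM sidebands sit at fc ± fm = 43.5 MHz and 69.5 MHz.
Highest-frequency component: 69.5 MHz.
Nyquist rate = 2 × 69.5 MHz = 139 MHz.

139 MHz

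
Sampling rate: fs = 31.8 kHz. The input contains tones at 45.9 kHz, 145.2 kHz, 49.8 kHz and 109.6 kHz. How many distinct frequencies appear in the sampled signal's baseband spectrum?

fs/2 = 15.9 kHz.
45.9 kHz mod fs = 14.1 kHz.
14.1 kHz ≤ fs/2 = 15.9 kHz, appears at 14.1 kHz.
145.2 kHz mod fs = 18 kHz.
18 kHz > fs/2 = 15.9 kHz, folds to fs − 18 kHz = 13.8 kHz.
49.8 kHz mod fs = 18 kHz.
18 kHz > fs/2 = 15.9 kHz, folds to fs − 18 kHz = 13.8 kHz.
109.6 kHz mod fs = 14.2 kHz.
14.2 kHz ≤ fs/2 = 15.9 kHz, appears at 14.2 kHz.
Distinct values: {13.8 kHz, 14.1 kHz, 14.2 kHz} → 3.

3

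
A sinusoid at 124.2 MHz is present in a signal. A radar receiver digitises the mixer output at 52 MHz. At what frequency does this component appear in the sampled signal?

20.2 MHz

124.2 MHz mod fs = 20.2 MHz.
20.2 MHz ≤ fs/2 = 26 MHz, appears at 20.2 MHz.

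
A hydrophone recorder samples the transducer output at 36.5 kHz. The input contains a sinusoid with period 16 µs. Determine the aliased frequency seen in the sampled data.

10.5 kHz

T = 16 µs → f = 1/T = 62.5 kHz.
62.5 kHz mod fs = 26 kHz.
26 kHz > fs/2 = 18.25 kHz, folds to fs − 26 kHz = 10.5 kHz.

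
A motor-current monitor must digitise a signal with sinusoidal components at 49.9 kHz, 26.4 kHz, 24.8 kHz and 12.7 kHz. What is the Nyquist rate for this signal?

99.8 kHz

Highest-frequency component: 49.9 kHz.
Nyquist rate = 2 × 49.9 kHz = 99.8 kHz.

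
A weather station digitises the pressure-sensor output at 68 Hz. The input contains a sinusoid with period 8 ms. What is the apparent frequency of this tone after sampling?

T = 8 ms → f = 1/T = 125 Hz.
125 Hz mod fs = 57 Hz.
57 Hz > fs/2 = 34 Hz, folds to fs − 57 Hz = 11 Hz.

11 Hz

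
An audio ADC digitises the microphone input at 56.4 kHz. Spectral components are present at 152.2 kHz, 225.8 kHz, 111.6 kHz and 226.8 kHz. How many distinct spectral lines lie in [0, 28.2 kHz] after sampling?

3

fs/2 = 28.2 kHz.
152.2 kHz mod fs = 39.4 kHz.
39.4 kHz > fs/2 = 28.2 kHz, folds to fs − 39.4 kHz = 17 kHz.
225.8 kHz mod fs = 0.2 kHz.
0.2 kHz ≤ fs/2 = 28.2 kHz, appears at 0.2 kHz.
111.6 kHz mod fs = 55.2 kHz.
55.2 kHz > fs/2 = 28.2 kHz, folds to fs − 55.2 kHz = 1.2 kHz.
226.8 kHz mod fs = 1.2 kHz.
1.2 kHz ≤ fs/2 = 28.2 kHz, appears at 1.2 kHz.
Distinct values: {0.2 kHz, 1.2 kHz, 17 kHz} → 3.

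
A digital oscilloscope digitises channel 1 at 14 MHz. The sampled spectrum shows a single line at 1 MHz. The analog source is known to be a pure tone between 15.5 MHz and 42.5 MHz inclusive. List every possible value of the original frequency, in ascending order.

27 MHz, 29 MHz, 41 MHz

Frequencies that alias to 1 MHz are k·fs ± 1 MHz for integer k ≥ 0.
k=0: 1 MHz.
k=1: 13 MHz, 15 MHz.
k=2: 27 MHz, 29 MHz.
k=3: 41 MHz, 43 MHz.
k=4: 55 MHz, 57 MHz.
Within [15.5 MHz, 42.5 MHz]: 27 MHz, 29 MHz, 41 MHz.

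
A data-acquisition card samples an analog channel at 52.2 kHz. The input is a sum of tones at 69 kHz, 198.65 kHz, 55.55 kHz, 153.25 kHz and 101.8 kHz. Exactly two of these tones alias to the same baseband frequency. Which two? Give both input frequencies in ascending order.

fs/2 = 26.1 kHz.
69 kHz mod fs = 16.8 kHz.
16.8 kHz ≤ fs/2 = 26.1 kHz, appears at 16.8 kHz.
198.65 kHz mod fs = 42.05 kHz.
42.05 kHz > fs/2 = 26.1 kHz, folds to fs − 42.05 kHz = 10.15 kHz.
55.55 kHz mod fs = 3.35 kHz.
3.35 kHz ≤ fs/2 = 26.1 kHz, appears at 3.35 kHz.
153.25 kHz mod fs = 48.85 kHz.
48.85 kHz > fs/2 = 26.1 kHz, folds to fs − 48.85 kHz = 3.35 kHz.
101.8 kHz mod fs = 49.6 kHz.
49.6 kHz > fs/2 = 26.1 kHz, folds to fs − 49.6 kHz = 2.6 kHz.
55.55 kHz and 153.25 kHz both map to 3.35 kHz.

55.55 kHz, 153.25 kHz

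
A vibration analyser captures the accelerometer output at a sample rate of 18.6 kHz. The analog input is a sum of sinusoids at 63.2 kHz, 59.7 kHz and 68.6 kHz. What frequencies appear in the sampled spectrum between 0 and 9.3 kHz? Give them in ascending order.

3.9 kHz, 5.8 kHz, 7.4 kHz

fs/2 = 9.3 kHz.
63.2 kHz mod fs = 7.4 kHz.
7.4 kHz ≤ fs/2 = 9.3 kHz, appears at 7.4 kHz.
59.7 kHz mod fs = 3.9 kHz.
3.9 kHz ≤ fs/2 = 9.3 kHz, appears at 3.9 kHz.
68.6 kHz mod fs = 12.8 kHz.
12.8 kHz > fs/2 = 9.3 kHz, folds to fs − 12.8 kHz = 5.8 kHz.
Distinct values: {3.9 kHz, 5.8 kHz, 7.4 kHz}.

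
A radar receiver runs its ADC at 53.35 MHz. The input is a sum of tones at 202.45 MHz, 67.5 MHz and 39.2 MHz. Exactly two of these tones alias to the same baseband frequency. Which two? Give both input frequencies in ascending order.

fs/2 = 26.675 MHz.
202.45 MHz mod fs = 42.4 MHz.
42.4 MHz > fs/2 = 26.675 MHz, folds to fs − 42.4 MHz = 10.95 MHz.
67.5 MHz mod fs = 14.15 MHz.
14.15 MHz ≤ fs/2 = 26.675 MHz, appears at 14.15 MHz.
39.2 MHz > fs/2 = 26.675 MHz, folds to fs − 39.2 MHz = 14.15 MHz.
39.2 MHz and 67.5 MHz both map to 14.15 MHz.

39.2 MHz, 67.5 MHz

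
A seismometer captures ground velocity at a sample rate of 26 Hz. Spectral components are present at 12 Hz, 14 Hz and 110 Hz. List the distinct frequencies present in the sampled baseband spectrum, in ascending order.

fs/2 = 13 Hz.
12 Hz ≤ fs/2 = 13 Hz, passes unchanged.
14 Hz > fs/2 = 13 Hz, folds to fs − 14 Hz = 12 Hz.
110 Hz mod fs = 6 Hz.
6 Hz ≤ fs/2 = 13 Hz, appears at 6 Hz.
Distinct values: {6 Hz, 12 Hz}.

6 Hz, 12 Hz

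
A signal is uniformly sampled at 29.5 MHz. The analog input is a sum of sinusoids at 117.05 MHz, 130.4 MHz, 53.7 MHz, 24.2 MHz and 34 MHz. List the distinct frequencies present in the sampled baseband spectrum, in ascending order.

fs/2 = 14.75 MHz.
117.05 MHz mod fs = 28.55 MHz.
28.55 MHz > fs/2 = 14.75 MHz, folds to fs − 28.55 MHz = 0.95 MHz.
130.4 MHz mod fs = 12.4 MHz.
12.4 MHz ≤ fs/2 = 14.75 MHz, appears at 12.4 MHz.
53.7 MHz mod fs = 24.2 MHz.
24.2 MHz > fs/2 = 14.75 MHz, folds to fs − 24.2 MHz = 5.3 MHz.
24.2 MHz > fs/2 = 14.75 MHz, folds to fs − 24.2 MHz = 5.3 MHz.
34 MHz mod fs = 4.5 MHz.
4.5 MHz ≤ fs/2 = 14.75 MHz, appears at 4.5 MHz.
Distinct values: {0.95 MHz, 4.5 MHz, 5.3 MHz, 12.4 MHz}.

0.95 MHz, 4.5 MHz, 5.3 MHz, 12.4 MHz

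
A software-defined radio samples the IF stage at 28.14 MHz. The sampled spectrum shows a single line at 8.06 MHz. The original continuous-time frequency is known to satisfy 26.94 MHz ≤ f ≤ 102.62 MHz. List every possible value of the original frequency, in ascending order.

Frequencies that alias to 8.06 MHz are k·fs ± 8.06 MHz for integer k ≥ 0.
k=0: 8.06 MHz.
k=1: 20.08 MHz, 36.2 MHz.
k=2: 48.22 MHz, 64.34 MHz.
k=3: 76.36 MHz, 92.48 MHz.
k=4: 104.5 MHz, 120.62 MHz.
Within [26.94 MHz, 102.62 MHz]: 36.2 MHz, 48.22 MHz, 64.34 MHz, 76.36 MHz, 92.48 MHz.

36.2 MHz, 48.22 MHz, 64.34 MHz, 76.36 MHz, 92.48 MHz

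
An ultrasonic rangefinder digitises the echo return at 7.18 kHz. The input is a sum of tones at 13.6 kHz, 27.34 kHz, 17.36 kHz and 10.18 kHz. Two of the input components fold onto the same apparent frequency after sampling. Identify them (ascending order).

fs/2 = 3.59 kHz.
13.6 kHz mod fs = 6.42 kHz.
6.42 kHz > fs/2 = 3.59 kHz, folds to fs − 6.42 kHz = 0.76 kHz.
27.34 kHz mod fs = 5.8 kHz.
5.8 kHz > fs/2 = 3.59 kHz, folds to fs − 5.8 kHz = 1.38 kHz.
17.36 kHz mod fs = 3 kHz.
3 kHz ≤ fs/2 = 3.59 kHz, appears at 3 kHz.
10.18 kHz mod fs = 3 kHz.
3 kHz ≤ fs/2 = 3.59 kHz, appears at 3 kHz.
10.18 kHz and 17.36 kHz both map to 3 kHz.

10.18 kHz, 17.36 kHz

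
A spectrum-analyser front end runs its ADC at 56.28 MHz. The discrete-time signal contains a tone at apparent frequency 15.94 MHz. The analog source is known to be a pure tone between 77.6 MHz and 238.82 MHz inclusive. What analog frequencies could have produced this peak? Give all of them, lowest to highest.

96.62 MHz, 128.5 MHz, 152.9 MHz, 184.78 MHz, 209.18 MHz

Frequencies that alias to 15.94 MHz are k·fs ± 15.94 MHz for integer k ≥ 0.
k=0: 15.94 MHz.
k=1: 40.34 MHz, 72.22 MHz.
k=2: 96.62 MHz, 128.5 MHz.
k=3: 152.9 MHz, 184.78 MHz.
k=4: 209.18 MHz, 241.06 MHz.
k=5: 265.46 MHz, 297.34 MHz.
Within [77.6 MHz, 238.82 MHz]: 96.62 MHz, 128.5 MHz, 152.9 MHz, 184.78 MHz, 209.18 MHz.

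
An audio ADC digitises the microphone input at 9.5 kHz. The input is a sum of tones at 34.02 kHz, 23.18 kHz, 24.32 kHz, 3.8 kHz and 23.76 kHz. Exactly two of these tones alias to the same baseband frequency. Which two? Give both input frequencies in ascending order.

23.18 kHz, 24.32 kHz

fs/2 = 4.75 kHz.
34.02 kHz mod fs = 5.52 kHz.
5.52 kHz > fs/2 = 4.75 kHz, folds to fs − 5.52 kHz = 3.98 kHz.
23.18 kHz mod fs = 4.18 kHz.
4.18 kHz ≤ fs/2 = 4.75 kHz, appears at 4.18 kHz.
24.32 kHz mod fs = 5.32 kHz.
5.32 kHz > fs/2 = 4.75 kHz, folds to fs − 5.32 kHz = 4.18 kHz.
3.8 kHz ≤ fs/2 = 4.75 kHz, passes unchanged.
23.76 kHz mod fs = 4.76 kHz.
4.76 kHz > fs/2 = 4.75 kHz, folds to fs − 4.76 kHz = 4.74 kHz.
23.18 kHz and 24.32 kHz both map to 4.18 kHz.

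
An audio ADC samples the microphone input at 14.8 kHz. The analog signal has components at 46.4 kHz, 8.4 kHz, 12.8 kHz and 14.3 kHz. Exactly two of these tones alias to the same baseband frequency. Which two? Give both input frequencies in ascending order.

12.8 kHz, 46.4 kHz

fs/2 = 7.4 kHz.
46.4 kHz mod fs = 2 kHz.
2 kHz ≤ fs/2 = 7.4 kHz, appears at 2 kHz.
8.4 kHz > fs/2 = 7.4 kHz, folds to fs − 8.4 kHz = 6.4 kHz.
12.8 kHz > fs/2 = 7.4 kHz, folds to fs − 12.8 kHz = 2 kHz.
14.3 kHz > fs/2 = 7.4 kHz, folds to fs − 14.3 kHz = 0.5 kHz.
12.8 kHz and 46.4 kHz both map to 2 kHz.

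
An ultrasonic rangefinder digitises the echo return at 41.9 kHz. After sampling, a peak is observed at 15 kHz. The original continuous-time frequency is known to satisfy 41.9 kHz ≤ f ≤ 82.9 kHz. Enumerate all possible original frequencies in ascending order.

Frequencies that alias to 15 kHz are k·fs ± 15 kHz for integer k ≥ 0.
k=0: 15 kHz.
k=1: 26.9 kHz, 56.9 kHz.
k=2: 68.8 kHz, 98.8 kHz.
k=3: 110.7 kHz, 140.7 kHz.
Within [41.9 kHz, 82.9 kHz]: 56.9 kHz, 68.8 kHz.

56.9 kHz, 68.8 kHz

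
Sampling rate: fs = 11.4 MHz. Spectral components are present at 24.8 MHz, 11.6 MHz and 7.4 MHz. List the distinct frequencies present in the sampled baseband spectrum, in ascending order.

0.2 MHz, 2 MHz, 4 MHz

fs/2 = 5.7 MHz.
24.8 MHz mod fs = 2 MHz.
2 MHz ≤ fs/2 = 5.7 MHz, appears at 2 MHz.
11.6 MHz mod fs = 0.2 MHz.
0.2 MHz ≤ fs/2 = 5.7 MHz, appears at 0.2 MHz.
7.4 MHz > fs/2 = 5.7 MHz, folds to fs − 7.4 MHz = 4 MHz.
Distinct values: {0.2 MHz, 2 MHz, 4 MHz}.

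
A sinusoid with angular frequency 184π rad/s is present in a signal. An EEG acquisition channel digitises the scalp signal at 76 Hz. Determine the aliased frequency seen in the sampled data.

16 Hz

ω = 184π rad/s → f = ω/(2π) = 92 Hz.
92 Hz mod fs = 16 Hz.
16 Hz ≤ fs/2 = 38 Hz, appears at 16 Hz.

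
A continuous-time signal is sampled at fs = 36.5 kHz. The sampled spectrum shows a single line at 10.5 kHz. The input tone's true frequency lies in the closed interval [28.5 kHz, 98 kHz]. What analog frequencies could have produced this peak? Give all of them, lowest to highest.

Frequencies that alias to 10.5 kHz are k·fs ± 10.5 kHz for integer k ≥ 0.
k=0: 10.5 kHz.
k=1: 26 kHz, 47 kHz.
k=2: 62.5 kHz, 83.5 kHz.
k=3: 99 kHz, 120 kHz.
Within [28.5 kHz, 98 kHz]: 47 kHz, 62.5 kHz, 83.5 kHz.

47 kHz, 62.5 kHz, 83.5 kHz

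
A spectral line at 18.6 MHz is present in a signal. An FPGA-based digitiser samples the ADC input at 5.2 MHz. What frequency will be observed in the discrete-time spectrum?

18.6 MHz mod fs = 3 MHz.
3 MHz > fs/2 = 2.6 MHz, folds to fs − 3 MHz = 2.2 MHz.

2.2 MHz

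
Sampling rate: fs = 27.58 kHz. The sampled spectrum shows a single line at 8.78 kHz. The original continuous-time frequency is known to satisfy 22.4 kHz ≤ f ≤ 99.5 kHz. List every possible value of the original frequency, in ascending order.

Frequencies that alias to 8.78 kHz are k·fs ± 8.78 kHz for integer k ≥ 0.
k=0: 8.78 kHz.
k=1: 18.8 kHz, 36.36 kHz.
k=2: 46.38 kHz, 63.94 kHz.
k=3: 73.96 kHz, 91.52 kHz.
k=4: 101.54 kHz, 119.1 kHz.
Within [22.4 kHz, 99.5 kHz]: 36.36 kHz, 46.38 kHz, 63.94 kHz, 73.96 kHz, 91.52 kHz.

36.36 kHz, 46.38 kHz, 63.94 kHz, 73.96 kHz, 91.52 kHz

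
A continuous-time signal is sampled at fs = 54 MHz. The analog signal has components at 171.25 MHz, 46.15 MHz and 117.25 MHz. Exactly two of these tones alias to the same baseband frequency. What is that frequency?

9.25 MHz

fs/2 = 27 MHz.
171.25 MHz mod fs = 9.25 MHz.
9.25 MHz ≤ fs/2 = 27 MHz, appears at 9.25 MHz.
46.15 MHz > fs/2 = 27 MHz, folds to fs − 46.15 MHz = 7.85 MHz.
117.25 MHz mod fs = 9.25 MHz.
9.25 MHz ≤ fs/2 = 27 MHz, appears at 9.25 MHz.
117.25 MHz and 171.25 MHz both map to 9.25 MHz.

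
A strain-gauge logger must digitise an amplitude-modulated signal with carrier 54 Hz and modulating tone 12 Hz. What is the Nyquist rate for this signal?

AM sidebands sit at fc ± fm = 42 Hz and 66 Hz.
Highest-frequency component: 66 Hz.
Nyquist rate = 2 × 66 Hz = 132 Hz.

132 Hz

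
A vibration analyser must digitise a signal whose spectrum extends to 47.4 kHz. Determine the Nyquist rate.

94.8 kHz

Nyquist rate = 2 × 47.4 kHz = 94.8 kHz.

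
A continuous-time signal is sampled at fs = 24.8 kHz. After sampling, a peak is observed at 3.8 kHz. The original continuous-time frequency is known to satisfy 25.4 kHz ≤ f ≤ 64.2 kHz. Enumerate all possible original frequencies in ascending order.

Frequencies that alias to 3.8 kHz are k·fs ± 3.8 kHz for integer k ≥ 0.
k=0: 3.8 kHz.
k=1: 21 kHz, 28.6 kHz.
k=2: 45.8 kHz, 53.4 kHz.
k=3: 70.6 kHz, 78.2 kHz.
Within [25.4 kHz, 64.2 kHz]: 28.6 kHz, 45.8 kHz, 53.4 kHz.

28.6 kHz, 45.8 kHz, 53.4 kHz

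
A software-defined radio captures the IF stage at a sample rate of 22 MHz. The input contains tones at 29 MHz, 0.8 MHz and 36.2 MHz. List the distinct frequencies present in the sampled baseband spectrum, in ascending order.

0.8 MHz, 7 MHz, 7.8 MHz

fs/2 = 11 MHz.
29 MHz mod fs = 7 MHz.
7 MHz ≤ fs/2 = 11 MHz, appears at 7 MHz.
0.8 MHz ≤ fs/2 = 11 MHz, passes unchanged.
36.2 MHz mod fs = 14.2 MHz.
14.2 MHz > fs/2 = 11 MHz, folds to fs − 14.2 MHz = 7.8 MHz.
Distinct values: {0.8 MHz, 7 MHz, 7.8 MHz}.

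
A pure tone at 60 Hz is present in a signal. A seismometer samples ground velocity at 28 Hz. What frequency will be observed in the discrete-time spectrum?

60 Hz mod fs = 4 Hz.
4 Hz ≤ fs/2 = 14 Hz, appears at 4 Hz.

4 Hz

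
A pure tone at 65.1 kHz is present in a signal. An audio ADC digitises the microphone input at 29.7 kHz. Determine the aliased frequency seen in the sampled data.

5.7 kHz

65.1 kHz mod fs = 5.7 kHz.
5.7 kHz ≤ fs/2 = 14.85 kHz, appears at 5.7 kHz.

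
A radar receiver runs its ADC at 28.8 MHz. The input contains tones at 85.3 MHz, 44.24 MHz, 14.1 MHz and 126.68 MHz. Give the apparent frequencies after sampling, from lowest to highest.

1.1 MHz, 11.48 MHz, 13.36 MHz, 14.1 MHz

fs/2 = 14.4 MHz.
85.3 MHz mod fs = 27.7 MHz.
27.7 MHz > fs/2 = 14.4 MHz, folds to fs − 27.7 MHz = 1.1 MHz.
44.24 MHz mod fs = 15.44 MHz.
15.44 MHz > fs/2 = 14.4 MHz, folds to fs − 15.44 MHz = 13.36 MHz.
14.1 MHz ≤ fs/2 = 14.4 MHz, passes unchanged.
126.68 MHz mod fs = 11.48 MHz.
11.48 MHz ≤ fs/2 = 14.4 MHz, appears at 11.48 MHz.
Distinct values: {1.1 MHz, 11.48 MHz, 13.36 MHz, 14.1 MHz}.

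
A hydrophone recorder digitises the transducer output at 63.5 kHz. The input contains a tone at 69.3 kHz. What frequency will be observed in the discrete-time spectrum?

69.3 kHz mod fs = 5.8 kHz.
5.8 kHz ≤ fs/2 = 31.75 kHz, appears at 5.8 kHz.

5.8 kHz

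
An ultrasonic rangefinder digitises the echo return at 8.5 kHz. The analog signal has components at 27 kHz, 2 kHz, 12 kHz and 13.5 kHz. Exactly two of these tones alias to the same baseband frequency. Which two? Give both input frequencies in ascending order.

fs/2 = 4.25 kHz.
27 kHz mod fs = 1.5 kHz.
1.5 kHz ≤ fs/2 = 4.25 kHz, appears at 1.5 kHz.
2 kHz ≤ fs/2 = 4.25 kHz, passes unchanged.
12 kHz mod fs = 3.5 kHz.
3.5 kHz ≤ fs/2 = 4.25 kHz, appears at 3.5 kHz.
13.5 kHz mod fs = 5 kHz.
5 kHz > fs/2 = 4.25 kHz, folds to fs − 5 kHz = 3.5 kHz.
12 kHz and 13.5 kHz both map to 3.5 kHz.

12 kHz, 13.5 kHz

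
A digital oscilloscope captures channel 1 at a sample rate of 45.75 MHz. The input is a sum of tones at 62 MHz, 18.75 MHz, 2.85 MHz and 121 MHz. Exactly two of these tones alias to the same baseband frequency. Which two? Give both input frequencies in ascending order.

62 MHz, 121 MHz

fs/2 = 22.875 MHz.
62 MHz mod fs = 16.25 MHz.
16.25 MHz ≤ fs/2 = 22.875 MHz, appears at 16.25 MHz.
18.75 MHz ≤ fs/2 = 22.875 MHz, passes unchanged.
2.85 MHz ≤ fs/2 = 22.875 MHz, passes unchanged.
121 MHz mod fs = 29.5 MHz.
29.5 MHz > fs/2 = 22.875 MHz, folds to fs − 29.5 MHz = 16.25 MHz.
62 MHz and 121 MHz both map to 16.25 MHz.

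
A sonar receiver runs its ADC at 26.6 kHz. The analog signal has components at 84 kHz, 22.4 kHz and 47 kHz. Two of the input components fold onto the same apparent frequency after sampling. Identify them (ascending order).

fs/2 = 13.3 kHz.
84 kHz mod fs = 4.2 kHz.
4.2 kHz ≤ fs/2 = 13.3 kHz, appears at 4.2 kHz.
22.4 kHz > fs/2 = 13.3 kHz, folds to fs − 22.4 kHz = 4.2 kHz.
47 kHz mod fs = 20.4 kHz.
20.4 kHz > fs/2 = 13.3 kHz, folds to fs − 20.4 kHz = 6.2 kHz.
22.4 kHz and 84 kHz both map to 4.2 kHz.

22.4 kHz, 84 kHz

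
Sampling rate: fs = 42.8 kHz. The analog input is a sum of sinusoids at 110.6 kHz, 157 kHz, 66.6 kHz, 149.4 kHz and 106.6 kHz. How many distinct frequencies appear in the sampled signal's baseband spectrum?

4

fs/2 = 21.4 kHz.
110.6 kHz mod fs = 25 kHz.
25 kHz > fs/2 = 21.4 kHz, folds to fs − 25 kHz = 17.8 kHz.
157 kHz mod fs = 28.6 kHz.
28.6 kHz > fs/2 = 21.4 kHz, folds to fs − 28.6 kHz = 14.2 kHz.
66.6 kHz mod fs = 23.8 kHz.
23.8 kHz > fs/2 = 21.4 kHz, folds to fs − 23.8 kHz = 19 kHz.
149.4 kHz mod fs = 21 kHz.
21 kHz ≤ fs/2 = 21.4 kHz, appears at 21 kHz.
106.6 kHz mod fs = 21 kHz.
21 kHz ≤ fs/2 = 21.4 kHz, appears at 21 kHz.
Distinct values: {14.2 kHz, 17.8 kHz, 19 kHz, 21 kHz} → 4.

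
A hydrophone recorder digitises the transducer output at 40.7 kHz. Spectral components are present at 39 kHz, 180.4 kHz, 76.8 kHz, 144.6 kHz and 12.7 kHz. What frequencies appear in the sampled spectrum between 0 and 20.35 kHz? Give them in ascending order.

fs/2 = 20.35 kHz.
39 kHz > fs/2 = 20.35 kHz, folds to fs − 39 kHz = 1.7 kHz.
180.4 kHz mod fs = 17.6 kHz.
17.6 kHz ≤ fs/2 = 20.35 kHz, appears at 17.6 kHz.
76.8 kHz mod fs = 36.1 kHz.
36.1 kHz > fs/2 = 20.35 kHz, folds to fs − 36.1 kHz = 4.6 kHz.
144.6 kHz mod fs = 22.5 kHz.
22.5 kHz > fs/2 = 20.35 kHz, folds to fs − 22.5 kHz = 18.2 kHz.
12.7 kHz ≤ fs/2 = 20.35 kHz, passes unchanged.
Distinct values: {1.7 kHz, 4.6 kHz, 12.7 kHz, 17.6 kHz, 18.2 kHz}.

1.7 kHz, 4.6 kHz, 12.7 kHz, 17.6 kHz, 18.2 kHz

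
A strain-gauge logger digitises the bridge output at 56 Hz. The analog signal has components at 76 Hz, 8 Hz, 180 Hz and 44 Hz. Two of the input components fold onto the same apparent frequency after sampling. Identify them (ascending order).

44 Hz, 180 Hz

fs/2 = 28 Hz.
76 Hz mod fs = 20 Hz.
20 Hz ≤ fs/2 = 28 Hz, appears at 20 Hz.
8 Hz ≤ fs/2 = 28 Hz, passes unchanged.
180 Hz mod fs = 12 Hz.
12 Hz ≤ fs/2 = 28 Hz, appears at 12 Hz.
44 Hz > fs/2 = 28 Hz, folds to fs − 44 Hz = 12 Hz.
44 Hz and 180 Hz both map to 12 Hz.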